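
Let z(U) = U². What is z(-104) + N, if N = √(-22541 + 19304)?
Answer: 10816 + I*√3237 ≈ 10816.0 + 56.895*I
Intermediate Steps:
N = I*√3237 (N = √(-3237) = I*√3237 ≈ 56.895*I)
z(-104) + N = (-104)² + I*√3237 = 10816 + I*√3237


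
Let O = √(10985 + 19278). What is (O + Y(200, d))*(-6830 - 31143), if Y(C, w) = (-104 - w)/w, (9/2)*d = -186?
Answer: -1784731/31 - 37973*√30263 ≈ -6.6635e+6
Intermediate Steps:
d = -124/3 (d = (2/9)*(-186) = -124/3 ≈ -41.333)
Y(C, w) = (-104 - w)/w
O = √30263 ≈ 173.96
(O + Y(200, d))*(-6830 - 31143) = (√30263 + (-104 - 1*(-124/3))/(-124/3))*(-6830 - 31143) = (√30263 - 3*(-104 + 124/3)/124)*(-37973) = (√30263 - 3/124*(-188/3))*(-37973) = (√30263 + 47/31)*(-37973) = (47/31 + √30263)*(-37973) = -1784731/31 - 37973*√30263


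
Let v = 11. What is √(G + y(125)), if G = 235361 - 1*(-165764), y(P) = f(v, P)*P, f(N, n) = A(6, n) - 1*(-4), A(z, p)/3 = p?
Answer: 10*√4485 ≈ 669.70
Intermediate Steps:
A(z, p) = 3*p
f(N, n) = 4 + 3*n (f(N, n) = 3*n - 1*(-4) = 3*n + 4 = 4 + 3*n)
y(P) = P*(4 + 3*P) (y(P) = (4 + 3*P)*P = P*(4 + 3*P))
G = 401125 (G = 235361 + 165764 = 401125)
√(G + y(125)) = √(401125 + 125*(4 + 3*125)) = √(401125 + 125*(4 + 375)) = √(401125 + 125*379) = √(401125 + 47375) = √448500 = 10*√4485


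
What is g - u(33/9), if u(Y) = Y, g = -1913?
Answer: -5750/3 ≈ -1916.7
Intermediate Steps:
g - u(33/9) = -1913 - 33/9 = -1913 - 1*11/3 = -1913 - 11/3 = -5750/3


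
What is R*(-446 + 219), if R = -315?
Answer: 71505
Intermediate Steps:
R*(-446 + 219) = -315*(-446 + 219) = -315*(-227) = 71505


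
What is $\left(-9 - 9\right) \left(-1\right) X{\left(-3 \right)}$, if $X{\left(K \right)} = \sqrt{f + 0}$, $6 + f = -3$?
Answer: $54 i \approx 54.0 i$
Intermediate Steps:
$f = -9$ ($f = -6 - 3 = -9$)
$X{\left(K \right)} = 3 i$ ($X{\left(K \right)} = \sqrt{-9 + 0} = \sqrt{-9} = 3 i$)
$\left(-9 - 9\right) \left(-1\right) X{\left(-3 \right)} = \left(-9 - 9\right) \left(-1\right) 3 i = \left(-18\right) \left(-1\right) 3 i = 18 \cdot 3 i = 54 i$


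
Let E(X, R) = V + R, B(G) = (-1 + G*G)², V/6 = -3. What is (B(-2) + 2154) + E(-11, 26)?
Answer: 2171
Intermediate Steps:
V = -18 (V = 6*(-3) = -18)
B(G) = (-1 + G²)²
E(X, R) = -18 + R
(B(-2) + 2154) + E(-11, 26) = ((-1 + (-2)²)² + 2154) + (-18 + 26) = ((-1 + 4)² + 2154) + 8 = (3² + 2154) + 8 = (9 + 2154) + 8 = 2163 + 8 = 2171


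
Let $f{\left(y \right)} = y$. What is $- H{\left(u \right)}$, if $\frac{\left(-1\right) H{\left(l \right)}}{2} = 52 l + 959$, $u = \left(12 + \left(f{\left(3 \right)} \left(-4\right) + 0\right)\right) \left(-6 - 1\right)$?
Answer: $1918$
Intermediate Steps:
$u = 0$ ($u = \left(12 + \left(3 \left(-4\right) + 0\right)\right) \left(-6 - 1\right) = \left(12 + \left(-12 + 0\right)\right) \left(-7\right) = \left(12 - 12\right) \left(-7\right) = 0 \left(-7\right) = 0$)
$H{\left(l \right)} = -1918 - 104 l$ ($H{\left(l \right)} = - 2 \left(52 l + 959\right) = - 2 \left(959 + 52 l\right) = -1918 - 104 l$)
$- H{\left(u \right)} = - (-1918 - 0) = - (-1918 + 0) = \left(-1\right) \left(-1918\right) = 1918$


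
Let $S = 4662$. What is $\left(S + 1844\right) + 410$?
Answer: $6916$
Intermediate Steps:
$\left(S + 1844\right) + 410 = \left(4662 + 1844\right) + 410 = 6506 + 410 = 6916$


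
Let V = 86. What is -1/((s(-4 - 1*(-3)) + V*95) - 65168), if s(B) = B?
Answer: 1/56999 ≈ 1.7544e-5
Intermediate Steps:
-1/((s(-4 - 1*(-3)) + V*95) - 65168) = -1/(((-4 - 1*(-3)) + 86*95) - 65168) = -1/(((-4 + 3) + 8170) - 65168) = -1/((-1 + 8170) - 65168) = -1/(8169 - 65168) = -1/(-56999) = -1*(-1/56999) = 1/56999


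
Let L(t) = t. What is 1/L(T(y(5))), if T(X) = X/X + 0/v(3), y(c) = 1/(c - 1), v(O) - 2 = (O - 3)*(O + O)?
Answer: 1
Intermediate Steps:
v(O) = 2 + 2*O*(-3 + O) (v(O) = 2 + (O - 3)*(O + O) = 2 + (-3 + O)*(2*O) = 2 + 2*O*(-3 + O))
y(c) = 1/(-1 + c)
T(X) = 1 (T(X) = X/X + 0/(2 - 6*3 + 2*3²) = 1 + 0/(2 - 18 + 2*9) = 1 + 0/(2 - 18 + 18) = 1 + 0/2 = 1 + 0*(½) = 1 + 0 = 1)
1/L(T(y(5))) = 1/1 = 1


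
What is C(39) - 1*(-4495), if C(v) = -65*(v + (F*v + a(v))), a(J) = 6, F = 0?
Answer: 1570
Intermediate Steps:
C(v) = -390 - 65*v (C(v) = -65*(v + (0*v + 6)) = -65*(v + (0 + 6)) = -65*(v + 6) = -65*(6 + v) = -390 - 65*v)
C(39) - 1*(-4495) = (-390 - 65*39) - 1*(-4495) = (-390 - 2535) + 4495 = -2925 + 4495 = 1570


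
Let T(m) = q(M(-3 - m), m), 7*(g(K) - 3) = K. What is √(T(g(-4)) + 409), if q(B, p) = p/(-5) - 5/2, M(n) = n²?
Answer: √1989470/70 ≈ 20.150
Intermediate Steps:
g(K) = 3 + K/7
q(B, p) = -5/2 - p/5 (q(B, p) = p*(-⅕) - 5*½ = -p/5 - 5/2 = -5/2 - p/5)
T(m) = -5/2 - m/5
√(T(g(-4)) + 409) = √((-5/2 - (3 + (⅐)*(-4))/5) + 409) = √((-5/2 - (3 - 4/7)/5) + 409) = √((-5/2 - ⅕*17/7) + 409) = √((-5/2 - 17/35) + 409) = √(-209/70 + 409) = √(28421/70) = √1989470/70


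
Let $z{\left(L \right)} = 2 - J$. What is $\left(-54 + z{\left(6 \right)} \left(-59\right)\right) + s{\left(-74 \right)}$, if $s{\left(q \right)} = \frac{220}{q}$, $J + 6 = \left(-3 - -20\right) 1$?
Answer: $\frac{17539}{37} \approx 474.03$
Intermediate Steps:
$J = 11$ ($J = -6 + \left(-3 - -20\right) 1 = -6 + \left(-3 + 20\right) 1 = -6 + 17 \cdot 1 = -6 + 17 = 11$)
$z{\left(L \right)} = -9$ ($z{\left(L \right)} = 2 - 11 = -9$)
$\left(-54 + z{\left(6 \right)} \left(-59\right)\right) + s{\left(-74 \right)} = \left(-54 - -531\right) + \frac{220}{-74} = \left(-54 + 531\right) + 220 \left(- \frac{1}{74}\right) = 477 - \frac{110}{37} = \frac{17539}{37}$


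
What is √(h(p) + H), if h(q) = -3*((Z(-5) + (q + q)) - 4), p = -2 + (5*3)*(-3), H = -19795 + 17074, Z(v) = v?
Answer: 6*I*√67 ≈ 49.112*I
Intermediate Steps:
H = -2721
p = -47 (p = -2 + 15*(-3) = -2 - 45 = -47)
h(q) = 27 - 6*q (h(q) = -3*((-5 + (q + q)) - 4) = -3*((-5 + 2*q) - 4) = -3*(-9 + 2*q) = 27 - 6*q)
√(h(p) + H) = √((27 - 6*(-47)) - 2721) = √((27 + 282) - 2721) = √(309 - 2721) = √(-2412) = 6*I*√67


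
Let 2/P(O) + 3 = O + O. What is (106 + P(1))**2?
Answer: 10816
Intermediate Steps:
P(O) = 2/(-3 + 2*O) (P(O) = 2/(-3 + (O + O)) = 2/(-3 + 2*O))
(106 + P(1))**2 = (106 + 2/(-3 + 2*1))**2 = (106 + 2/(-3 + 2))**2 = (106 + 2/(-1))**2 = (106 + 2*(-1))**2 = (106 - 2)**2 = 104**2 = 10816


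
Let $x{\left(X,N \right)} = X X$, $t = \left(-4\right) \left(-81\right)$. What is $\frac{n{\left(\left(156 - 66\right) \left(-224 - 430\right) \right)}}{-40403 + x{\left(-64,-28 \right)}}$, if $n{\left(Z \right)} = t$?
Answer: $- \frac{324}{36307} \approx -0.0089239$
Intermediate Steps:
$t = 324$
$n{\left(Z \right)} = 324$
$x{\left(X,N \right)} = X^{2}$
$\frac{n{\left(\left(156 - 66\right) \left(-224 - 430\right) \right)}}{-40403 + x{\left(-64,-28 \right)}} = \frac{324}{-40403 + \left(-64\right)^{2}} = \frac{324}{-40403 + 4096} = \frac{324}{-36307} = 324 \left(- \frac{1}{36307}\right) = - \frac{324}{36307}$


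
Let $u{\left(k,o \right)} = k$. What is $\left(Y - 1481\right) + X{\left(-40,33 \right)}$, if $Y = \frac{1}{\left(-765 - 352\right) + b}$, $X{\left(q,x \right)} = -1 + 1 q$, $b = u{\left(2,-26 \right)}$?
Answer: $- \frac{1697031}{1115} \approx -1522.0$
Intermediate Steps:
$b = 2$
$X{\left(q,x \right)} = -1 + q$
$Y = - \frac{1}{1115}$ ($Y = \frac{1}{\left(-765 - 352\right) + 2} = \frac{1}{-1117 + 2} = \frac{1}{-1115} = - \frac{1}{1115} \approx -0.00089686$)
$\left(Y - 1481\right) + X{\left(-40,33 \right)} = \left(- \frac{1}{1115} - 1481\right) - 41 = - \frac{1651316}{1115} - 41 = - \frac{1697031}{1115}$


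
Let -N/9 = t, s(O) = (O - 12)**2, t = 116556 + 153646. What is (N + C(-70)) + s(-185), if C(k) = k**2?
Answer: -2388109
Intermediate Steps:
t = 270202
s(O) = (-12 + O)**2
N = -2431818 (N = -9*270202 = -2431818)
(N + C(-70)) + s(-185) = (-2431818 + (-70)**2) + (-12 - 185)**2 = (-2431818 + 4900) + (-197)**2 = -2426918 + 38809 = -2388109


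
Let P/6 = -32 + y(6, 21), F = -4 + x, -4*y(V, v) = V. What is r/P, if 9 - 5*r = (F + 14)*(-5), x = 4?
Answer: -79/1005 ≈ -0.078607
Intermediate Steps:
y(V, v) = -V/4
F = 0 (F = -4 + 4 = 0)
r = 79/5 (r = 9/5 - (0 + 14)*(-5)/5 = 9/5 - 14*(-5)/5 = 9/5 - ⅕*(-70) = 9/5 + 14 = 79/5 ≈ 15.800)
P = -201 (P = 6*(-32 - ¼*6) = 6*(-32 - 3/2) = 6*(-67/2) = -201)
r/P = (79/5)/(-201) = (79/5)*(-1/201) = -79/1005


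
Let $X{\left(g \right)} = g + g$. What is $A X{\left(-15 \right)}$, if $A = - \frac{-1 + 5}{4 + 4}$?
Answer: $15$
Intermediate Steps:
$X{\left(g \right)} = 2 g$
$A = - \frac{1}{2}$ ($A = - \frac{4}{8} = \left(-1\right) \frac{1}{2} = - \frac{1}{2} \approx -0.5$)
$A X{\left(-15 \right)} = - \frac{2 \left(-15\right)}{2} = \left(- \frac{1}{2}\right) \left(-30\right) = 15$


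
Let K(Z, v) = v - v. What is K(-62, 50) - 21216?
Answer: -21216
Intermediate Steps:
K(Z, v) = 0
K(-62, 50) - 21216 = 0 - 21216 = -21216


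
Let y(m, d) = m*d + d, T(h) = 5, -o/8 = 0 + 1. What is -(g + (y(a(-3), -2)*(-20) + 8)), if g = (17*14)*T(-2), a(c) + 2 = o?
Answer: -838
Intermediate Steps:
o = -8 (o = -8*(0 + 1) = -8*1 = -8)
a(c) = -10 (a(c) = -2 - 8 = -10)
y(m, d) = d + d*m (y(m, d) = d*m + d = d + d*m)
g = 1190 (g = (17*14)*5 = 238*5 = 1190)
-(g + (y(a(-3), -2)*(-20) + 8)) = -(1190 + (-2*(1 - 10)*(-20) + 8)) = -(1190 + (-2*(-9)*(-20) + 8)) = -(1190 + (18*(-20) + 8)) = -(1190 + (-360 + 8)) = -(1190 - 352) = -1*838 = -838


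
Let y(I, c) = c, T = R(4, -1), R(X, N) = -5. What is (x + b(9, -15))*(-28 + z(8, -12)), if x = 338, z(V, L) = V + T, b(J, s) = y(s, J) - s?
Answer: -9050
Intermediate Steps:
T = -5
b(J, s) = J - s
z(V, L) = -5 + V (z(V, L) = V - 5 = -5 + V)
(x + b(9, -15))*(-28 + z(8, -12)) = (338 + (9 - 1*(-15)))*(-28 + (-5 + 8)) = (338 + (9 + 15))*(-28 + 3) = (338 + 24)*(-25) = 362*(-25) = -9050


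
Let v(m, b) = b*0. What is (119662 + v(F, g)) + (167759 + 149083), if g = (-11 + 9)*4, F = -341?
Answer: 436504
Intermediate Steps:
g = -8 (g = -2*4 = -8)
v(m, b) = 0
(119662 + v(F, g)) + (167759 + 149083) = (119662 + 0) + (167759 + 149083) = 119662 + 316842 = 436504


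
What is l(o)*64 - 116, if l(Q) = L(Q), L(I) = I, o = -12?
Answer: -884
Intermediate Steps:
l(Q) = Q
l(o)*64 - 116 = -12*64 - 116 = -768 - 116 = -884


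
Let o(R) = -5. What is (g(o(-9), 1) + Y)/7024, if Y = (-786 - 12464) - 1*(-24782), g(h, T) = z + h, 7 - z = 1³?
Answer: 11533/7024 ≈ 1.6419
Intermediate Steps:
z = 6 (z = 7 - 1*1³ = 7 - 1*1 = 7 - 1 = 6)
g(h, T) = 6 + h
Y = 11532 (Y = -13250 + 24782 = 11532)
(g(o(-9), 1) + Y)/7024 = ((6 - 5) + 11532)/7024 = (1 + 11532)*(1/7024) = 11533*(1/7024) = 11533/7024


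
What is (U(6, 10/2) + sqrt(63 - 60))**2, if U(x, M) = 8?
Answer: (8 + sqrt(3))**2 ≈ 94.713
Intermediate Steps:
(U(6, 10/2) + sqrt(63 - 60))**2 = (8 + sqrt(63 - 60))**2 = (8 + sqrt(3))**2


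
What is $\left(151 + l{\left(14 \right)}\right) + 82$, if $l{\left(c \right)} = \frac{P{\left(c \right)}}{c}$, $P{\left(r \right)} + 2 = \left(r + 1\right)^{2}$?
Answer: $\frac{3485}{14} \approx 248.93$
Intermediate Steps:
$P{\left(r \right)} = -2 + \left(1 + r\right)^{2}$ ($P{\left(r \right)} = -2 + \left(r + 1\right)^{2} = -2 + \left(1 + r\right)^{2}$)
$l{\left(c \right)} = \frac{-2 + \left(1 + c\right)^{2}}{c}$
$\left(151 + l{\left(14 \right)}\right) + 82 = \left(151 + \frac{-2 + \left(1 + 14\right)^{2}}{14}\right) + 82 = \left(151 + \frac{-2 + 15^{2}}{14}\right) + 82 = \left(151 + \frac{-2 + 225}{14}\right) + 82 = \left(151 + \frac{1}{14} \cdot 223\right) + 82 = \left(151 + \frac{223}{14}\right) + 82 = \frac{2337}{14} + 82 = \frac{3485}{14}$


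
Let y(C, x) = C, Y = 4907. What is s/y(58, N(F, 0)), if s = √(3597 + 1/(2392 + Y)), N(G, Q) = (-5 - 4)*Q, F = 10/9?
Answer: √5323100686/70557 ≈ 1.0341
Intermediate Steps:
F = 10/9 (F = 10*(⅑) = 10/9 ≈ 1.1111)
N(G, Q) = -9*Q
s = 2*√5323100686/2433 (s = √(3597 + 1/(2392 + 4907)) = √(3597 + 1/7299) = √(26254504/7299) = 2*√5323100686/2433 ≈ 59.975)
s/y(58, N(F, 0)) = (2*√5323100686/2433)/58 = (2*√5323100686/2433)*(1/58) = √5323100686/70557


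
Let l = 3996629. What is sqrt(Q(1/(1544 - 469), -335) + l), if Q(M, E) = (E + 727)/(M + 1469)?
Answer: 2*sqrt(480651110736139)/21933 ≈ 1999.2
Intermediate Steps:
Q(M, E) = (727 + E)/(1469 + M)
sqrt(Q(1/(1544 - 469), -335) + l) = sqrt((727 - 335)/(1469 + 1/(1544 - 469)) + 3996629) = sqrt(392/(1469 + 1/1075) + 3996629) = sqrt(392/(1579176/1075) + 3996629) = sqrt((1075/1579176)*392 + 3996629) = sqrt(52675/197397 + 3996629) = sqrt(788922627388/197397) = 2*sqrt(480651110736139)/21933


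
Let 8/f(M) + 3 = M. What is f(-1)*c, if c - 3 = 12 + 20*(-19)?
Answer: 730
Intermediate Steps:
f(M) = 8/(-3 + M)
c = -365 (c = 3 + (12 + 20*(-19)) = 3 + (12 - 380) = 3 - 368 = -365)
f(-1)*c = (8/(-3 - 1))*(-365) = (8/(-4))*(-365) = (8*(-¼))*(-365) = -2*(-365) = 730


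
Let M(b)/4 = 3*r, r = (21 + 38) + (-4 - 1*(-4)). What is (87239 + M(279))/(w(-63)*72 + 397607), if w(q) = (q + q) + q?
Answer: 87947/383999 ≈ 0.22903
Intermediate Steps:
r = 59 (r = 59 + (-4 + 4) = 59 + 0 = 59)
w(q) = 3*q (w(q) = 2*q + q = 3*q)
M(b) = 708 (M(b) = 4*(3*59) = 4*177 = 708)
(87239 + M(279))/(w(-63)*72 + 397607) = (87239 + 708)/((3*(-63))*72 + 397607) = 87947/(-189*72 + 397607) = 87947/(-13608 + 397607) = 87947/383999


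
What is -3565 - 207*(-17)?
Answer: -46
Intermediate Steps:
-3565 - 207*(-17) = -3565 + 3519 = -46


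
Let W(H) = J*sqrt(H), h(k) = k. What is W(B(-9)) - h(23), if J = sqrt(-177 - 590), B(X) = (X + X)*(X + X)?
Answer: -23 + 18*I*sqrt(767) ≈ -23.0 + 498.51*I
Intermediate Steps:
B(X) = 4*X**2 (B(X) = (2*X)*(2*X) = 4*X**2)
J = I*sqrt(767) (J = sqrt(-767) = I*sqrt(767) ≈ 27.695*I)
W(H) = I*sqrt(767)*sqrt(H) (W(H) = (I*sqrt(767))*sqrt(H) = I*sqrt(767)*sqrt(H))
W(B(-9)) - h(23) = I*sqrt(767)*sqrt(4*(-9)**2) - 1*23 = I*sqrt(767)*sqrt(4*81) - 23 = I*sqrt(767)*sqrt(324) - 23 = I*sqrt(767)*18 - 23 = 18*I*sqrt(767) - 23 = -23 + 18*I*sqrt(767)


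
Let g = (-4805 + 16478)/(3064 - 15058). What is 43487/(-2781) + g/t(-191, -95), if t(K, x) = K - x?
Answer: -5559945875/355790016 ≈ -15.627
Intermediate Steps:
g = -3891/3998 (g = 11673/(-11994) = 11673*(-1/11994) = -3891/3998 ≈ -0.97324)
43487/(-2781) + g/t(-191, -95) = 43487/(-2781) - 3891/(3998*(-191 - 1*(-95))) = 43487*(-1/2781) - 3891/(3998*(-191 + 95)) = -43487/2781 - 3891/3998/(-96) = -43487/2781 - 3891/3998*(-1/96) = -43487/2781 + 1297/127936 = -5559945875/355790016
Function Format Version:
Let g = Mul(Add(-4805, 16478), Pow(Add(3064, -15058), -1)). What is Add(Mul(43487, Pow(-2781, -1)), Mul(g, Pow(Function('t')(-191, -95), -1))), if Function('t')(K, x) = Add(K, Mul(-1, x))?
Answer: Rational(-5559945875, 355790016) ≈ -15.627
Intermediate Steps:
g = Rational(-3891, 3998) (g = Mul(11673, Pow(-11994, -1)) = Mul(11673, Rational(-1, 11994)) = Rational(-3891, 3998) ≈ -0.97324)
Add(Mul(43487, Pow(-2781, -1)), Mul(g, Pow(Function('t')(-191, -95), -1))) = Add(Mul(43487, Pow(-2781, -1)), Mul(Rational(-3891, 3998), Pow(Add(-191, Mul(-1, -95)), -1))) = Add(Mul(43487, Rational(-1, 2781)), Mul(Rational(-3891, 3998), Pow(Add(-191, 95), -1))) = Add(Rational(-43487, 2781), Mul(Rational(-3891, 3998), Pow(-96, -1))) = Add(Rational(-43487, 2781), Mul(Rational(-3891, 3998), Rational(-1, 96))) = Add(Rational(-43487, 2781), Rational(1297, 127936)) = Rational(-5559945875, 355790016)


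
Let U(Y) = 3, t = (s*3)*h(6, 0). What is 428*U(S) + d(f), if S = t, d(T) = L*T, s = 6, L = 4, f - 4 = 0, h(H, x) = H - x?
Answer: 1300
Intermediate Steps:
f = 4 (f = 4 + 0 = 4)
d(T) = 4*T
t = 108 (t = (6*3)*(6 - 1*0) = 18*(6 + 0) = 18*6 = 108)
S = 108
428*U(S) + d(f) = 428*3 + 4*4 = 1284 + 16 = 1300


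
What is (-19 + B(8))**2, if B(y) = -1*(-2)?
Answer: 289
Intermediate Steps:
B(y) = 2
(-19 + B(8))**2 = (-19 + 2)**2 = (-17)**2 = 289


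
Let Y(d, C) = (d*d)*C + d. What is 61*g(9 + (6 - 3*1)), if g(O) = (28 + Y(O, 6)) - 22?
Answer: 53802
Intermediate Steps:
Y(d, C) = d + C*d**2 (Y(d, C) = d**2*C + d = C*d**2 + d = d + C*d**2)
g(O) = 6 + O*(1 + 6*O) (g(O) = (28 + O*(1 + 6*O)) - 22 = 6 + O*(1 + 6*O))
61*g(9 + (6 - 3*1)) = 61*(6 + (9 + (6 - 3*1))*(1 + 6*(9 + (6 - 3*1)))) = 61*(6 + (9 + (6 - 3))*(1 + 6*(9 + (6 - 3)))) = 61*(6 + (9 + 3)*(1 + 6*(9 + 3))) = 61*(6 + 12*(1 + 6*12)) = 61*(6 + 12*(1 + 72)) = 61*(6 + 12*73) = 61*(6 + 876) = 61*882 = 53802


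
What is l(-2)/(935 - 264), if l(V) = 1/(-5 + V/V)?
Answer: -1/2684 ≈ -0.00037258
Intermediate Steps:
l(V) = -¼ (l(V) = 1/(-5 + 1) = 1/(-4) = -¼)
l(-2)/(935 - 264) = -1/(4*(935 - 264)) = -¼/671 = -¼*1/671 = -1/2684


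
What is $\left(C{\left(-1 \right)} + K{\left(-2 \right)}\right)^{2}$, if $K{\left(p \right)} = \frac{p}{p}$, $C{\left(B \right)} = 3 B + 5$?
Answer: $9$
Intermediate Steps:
$C{\left(B \right)} = 5 + 3 B$
$K{\left(p \right)} = 1$
$\left(C{\left(-1 \right)} + K{\left(-2 \right)}\right)^{2} = \left(\left(5 + 3 \left(-1\right)\right) + 1\right)^{2} = \left(\left(5 - 3\right) + 1\right)^{2} = \left(2 + 1\right)^{2} = 3^{2} = 9$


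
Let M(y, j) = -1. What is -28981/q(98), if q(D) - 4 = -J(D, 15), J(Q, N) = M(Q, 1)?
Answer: -28981/5 ≈ -5796.2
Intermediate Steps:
J(Q, N) = -1
q(D) = 5 (q(D) = 4 - 1*(-1) = 4 + 1 = 5)
-28981/q(98) = -28981/5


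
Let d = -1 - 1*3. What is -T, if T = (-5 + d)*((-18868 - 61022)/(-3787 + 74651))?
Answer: -359505/35432 ≈ -10.146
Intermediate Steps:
d = -4 (d = -1 - 3 = -4)
T = 359505/35432 (T = (-5 - 4)*((-18868 - 61022)/(-3787 + 74651)) = -(-719010)/70864 = -9*(-39945/35432) = 359505/35432 ≈ 10.146)
-T = -1*359505/35432 = -359505/35432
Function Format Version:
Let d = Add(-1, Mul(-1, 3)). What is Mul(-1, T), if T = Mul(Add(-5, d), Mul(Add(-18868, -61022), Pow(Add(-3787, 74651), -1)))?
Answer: Rational(-359505, 35432) ≈ -10.146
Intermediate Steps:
d = -4 (d = Add(-1, -3) = -4)
T = Rational(359505, 35432) (T = Mul(Add(-5, -4), Mul(Add(-18868, -61022), Pow(Add(-3787, 74651), -1))) = Mul(-9, Mul(-79890, Pow(70864, -1))) = Mul(-9, Mul(-79890, Rational(1, 70864))) = Mul(-9, Rational(-39945, 35432)) = Rational(359505, 35432) ≈ 10.146)
Mul(-1, T) = Mul(-1, Rational(359505, 35432)) = Rational(-359505, 35432)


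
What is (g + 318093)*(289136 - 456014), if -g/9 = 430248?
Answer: 593107608042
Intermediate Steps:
g = -3872232 (g = -9*430248 = -3872232)
(g + 318093)*(289136 - 456014) = (-3872232 + 318093)*(289136 - 456014) = -3554139*(-166878) = 593107608042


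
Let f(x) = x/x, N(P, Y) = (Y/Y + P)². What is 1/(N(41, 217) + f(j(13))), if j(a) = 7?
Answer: 1/1765 ≈ 0.00056657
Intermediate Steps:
N(P, Y) = (1 + P)²
f(x) = 1
1/(N(41, 217) + f(j(13))) = 1/((1 + 41)² + 1) = 1/(42² + 1) = 1/(1764 + 1) = 1/1765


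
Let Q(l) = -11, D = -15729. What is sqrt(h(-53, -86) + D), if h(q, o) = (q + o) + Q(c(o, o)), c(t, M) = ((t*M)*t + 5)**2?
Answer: I*sqrt(15879) ≈ 126.01*I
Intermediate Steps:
c(t, M) = (5 + M*t**2)**2 (c(t, M) = ((M*t)*t + 5)**2 = (M*t**2 + 5)**2 = (5 + M*t**2)**2)
h(q, o) = -11 + o + q (h(q, o) = (q + o) - 11 = (o + q) - 11 = -11 + o + q)
sqrt(h(-53, -86) + D) = sqrt((-11 - 86 - 53) - 15729) = sqrt(-150 - 15729) = sqrt(-15879) = I*sqrt(15879)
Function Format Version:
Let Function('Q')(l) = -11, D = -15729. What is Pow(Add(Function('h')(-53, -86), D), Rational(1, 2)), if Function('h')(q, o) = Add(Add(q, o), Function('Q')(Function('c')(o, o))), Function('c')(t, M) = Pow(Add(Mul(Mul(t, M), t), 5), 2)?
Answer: Mul(I, Pow(15879, Rational(1, 2))) ≈ Mul(126.01, I)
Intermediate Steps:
Function('c')(t, M) = Pow(Add(5, Mul(M, Pow(t, 2))), 2) (Function('c')(t, M) = Pow(Add(Mul(Mul(M, t), t), 5), 2) = Pow(Add(Mul(M, Pow(t, 2)), 5), 2) = Pow(Add(5, Mul(M, Pow(t, 2))), 2))
Function('h')(q, o) = Add(-11, o, q) (Function('h')(q, o) = Add(Add(q, o), -11) = Add(Add(o, q), -11) = Add(-11, o, q))
Pow(Add(Function('h')(-53, -86), D), Rational(1, 2)) = Pow(Add(Add(-11, -86, -53), -15729), Rational(1, 2)) = Pow(Add(-150, -15729), Rational(1, 2)) = Pow(-15879, Rational(1, 2)) = Mul(I, Pow(15879, Rational(1, 2)))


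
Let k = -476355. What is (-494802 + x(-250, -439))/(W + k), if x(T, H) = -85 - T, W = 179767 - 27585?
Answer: 494637/324173 ≈ 1.5258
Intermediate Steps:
W = 152182
(-494802 + x(-250, -439))/(W + k) = (-494802 + (-85 - 1*(-250)))/(152182 - 476355) = (-494802 + (-85 + 250))/(-324173) = (-494802 + 165)*(-1/324173) = -494637*(-1/324173) = 494637/324173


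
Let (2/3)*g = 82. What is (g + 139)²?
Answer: 68644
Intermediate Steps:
g = 123 (g = (3/2)*82 = 123)
(g + 139)² = (123 + 139)² = 262² = 68644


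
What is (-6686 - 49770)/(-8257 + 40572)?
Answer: -56456/32315 ≈ -1.7471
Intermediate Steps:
(-6686 - 49770)/(-8257 + 40572) = -56456/32315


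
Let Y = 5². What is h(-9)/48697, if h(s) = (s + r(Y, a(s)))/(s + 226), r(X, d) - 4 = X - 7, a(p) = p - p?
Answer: 13/10567249 ≈ 1.2302e-6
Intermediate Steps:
Y = 25
a(p) = 0
r(X, d) = -3 + X (r(X, d) = 4 + (X - 7) = 4 + (-7 + X) = -3 + X)
h(s) = (22 + s)/(226 + s) (h(s) = (s + (-3 + 25))/(s + 226) = (s + 22)/(226 + s) = (22 + s)/(226 + s))
h(-9)/48697 = ((22 - 9)/(226 - 9))/48697 = (13/217)*(1/48697) = 13/10567249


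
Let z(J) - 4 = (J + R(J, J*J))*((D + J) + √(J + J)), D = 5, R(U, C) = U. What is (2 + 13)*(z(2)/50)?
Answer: 12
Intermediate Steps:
z(J) = 4 + 2*J*(5 + J + √2*√J) (z(J) = 4 + (J + J)*((5 + J) + √(J + J)) = 4 + (2*J)*((5 + J) + √(2*J)) = 4 + (2*J)*((5 + J) + √2*√J) = 4 + (2*J)*(5 + J + √2*√J) = 4 + 2*J*(5 + J + √2*√J))
(2 + 13)*(z(2)/50) = (2 + 13)*((4 + 2*2² + 10*2 + 2*√2*2^(3/2))/50) = 15*((4 + 2*4 + 20 + 2*√2*(2*√2))*(1/50)) = 15*((4 + 8 + 20 + 8)*(1/50)) = 15*(40*(1/50)) = 15*(⅘) = 12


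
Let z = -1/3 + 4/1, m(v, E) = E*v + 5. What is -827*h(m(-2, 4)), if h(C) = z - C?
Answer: -16540/3 ≈ -5513.3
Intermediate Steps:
m(v, E) = 5 + E*v
z = 11/3 (z = -1*⅓ + 4*1 = -⅓ + 4 = 11/3 ≈ 3.6667)
h(C) = 11/3 - C
-827*h(m(-2, 4)) = -827*(11/3 - (5 + 4*(-2))) = -827*(11/3 - (5 - 8)) = -827*(11/3 - 1*(-3)) = -827*(11/3 + 3) = -827*20/3 = -16540/3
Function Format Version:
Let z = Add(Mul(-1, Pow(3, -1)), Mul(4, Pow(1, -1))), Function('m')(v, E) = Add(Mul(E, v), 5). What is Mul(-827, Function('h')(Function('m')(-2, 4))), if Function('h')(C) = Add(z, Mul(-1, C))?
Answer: Rational(-16540, 3) ≈ -5513.3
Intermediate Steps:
Function('m')(v, E) = Add(5, Mul(E, v))
z = Rational(11, 3) (z = Add(Mul(-1, Rational(1, 3)), Mul(4, 1)) = Add(Rational(-1, 3), 4) = Rational(11, 3) ≈ 3.6667)
Function('h')(C) = Add(Rational(11, 3), Mul(-1, C))
Mul(-827, Function('h')(Function('m')(-2, 4))) = Mul(-827, Add(Rational(11, 3), Mul(-1, Add(5, Mul(4, -2))))) = Mul(-827, Add(Rational(11, 3), Mul(-1, Add(5, -8)))) = Mul(-827, Add(Rational(11, 3), Mul(-1, -3))) = Mul(-827, Add(Rational(11, 3), 3)) = Mul(-827, Rational(20, 3)) = Rational(-16540, 3)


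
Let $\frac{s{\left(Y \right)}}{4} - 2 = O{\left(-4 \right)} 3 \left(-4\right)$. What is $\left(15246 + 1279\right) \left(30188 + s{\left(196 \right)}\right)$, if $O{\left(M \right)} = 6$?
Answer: $494229700$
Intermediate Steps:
$s{\left(Y \right)} = -280$ ($s{\left(Y \right)} = 8 + 4 \cdot 6 \cdot 3 \left(-4\right) = 8 + 4 \cdot 18 \left(-4\right) = 8 + 4 \left(-72\right) = 8 - 288 = -280$)
$\left(15246 + 1279\right) \left(30188 + s{\left(196 \right)}\right) = \left(15246 + 1279\right) \left(30188 - 280\right) = 16525 \cdot 29908 = 494229700$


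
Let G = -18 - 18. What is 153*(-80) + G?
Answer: -12276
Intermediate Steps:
G = -36
153*(-80) + G = 153*(-80) - 36 = -12240 - 36 = -12276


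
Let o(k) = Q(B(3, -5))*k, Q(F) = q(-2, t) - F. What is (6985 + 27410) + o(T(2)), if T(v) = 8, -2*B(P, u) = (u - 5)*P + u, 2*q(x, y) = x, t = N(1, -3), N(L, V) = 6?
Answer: 34247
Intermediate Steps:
t = 6
q(x, y) = x/2
B(P, u) = -u/2 - P*(-5 + u)/2 (B(P, u) = -((u - 5)*P + u)/2 = -((-5 + u)*P + u)/2 = -(P*(-5 + u) + u)/2 = -(u + P*(-5 + u))/2 = -u/2 - P*(-5 + u)/2)
Q(F) = -1 - F (Q(F) = (½)*(-2) - F = -1 - F)
o(k) = -37*k/2 (o(k) = (-1 - (-½*(-5) + (5/2)*3 - ½*3*(-5)))*k = (-1 - (5/2 + 15/2 + 15/2))*k = (-1 - 1*35/2)*k = (-1 - 35/2)*k = -37*k/2)
(6985 + 27410) + o(T(2)) = (6985 + 27410) - 37/2*8 = 34395 - 148 = 34247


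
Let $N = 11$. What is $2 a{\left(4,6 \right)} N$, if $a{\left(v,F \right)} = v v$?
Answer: $352$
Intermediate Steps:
$a{\left(v,F \right)} = v^{2}$
$2 a{\left(4,6 \right)} N = 2 \cdot 4^{2} \cdot 11 = 2 \cdot 16 \cdot 11 = 32 \cdot 11 = 352$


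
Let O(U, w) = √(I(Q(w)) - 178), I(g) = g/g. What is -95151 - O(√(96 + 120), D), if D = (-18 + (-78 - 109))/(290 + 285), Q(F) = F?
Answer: -95151 - I*√177 ≈ -95151.0 - 13.304*I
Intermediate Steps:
D = -41/115 (D = (-18 - 187)/575 = -205*1/575 = -41/115 ≈ -0.35652)
I(g) = 1
O(U, w) = I*√177 (O(U, w) = √(1 - 178) = √(-177) = I*√177)
-95151 - O(√(96 + 120), D) = -95151 - I*√177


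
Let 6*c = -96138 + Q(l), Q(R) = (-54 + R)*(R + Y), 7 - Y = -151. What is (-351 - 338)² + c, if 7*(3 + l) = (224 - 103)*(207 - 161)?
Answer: 56407643/98 ≈ 5.7559e+5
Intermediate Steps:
Y = 158 (Y = 7 - 1*(-151) = 7 + 151 = 158)
l = 5545/7 (l = -3 + ((224 - 103)*(207 - 161))/7 = -3 + (121*46)/7 = -3 + (⅐)*5566 = -3 + 5566/7 = 5545/7 ≈ 792.14)
Q(R) = (-54 + R)*(158 + R) (Q(R) = (-54 + R)*(R + 158) = (-54 + R)*(158 + R))
c = 9884985/98 (c = (-96138 + (-8532 + (5545/7)² + 104*(5545/7)))/6 = (-96138 + (-8532 + 30747025/49 + 576680/7))/6 = (-96138 + 34365717/49)/6 = (⅙)*(29654955/49) = 9884985/98 ≈ 1.0087e+5)
(-351 - 338)² + c = (-351 - 338)² + 9884985/98 = (-689)² + 9884985/98 = 474721 + 9884985/98 = 56407643/98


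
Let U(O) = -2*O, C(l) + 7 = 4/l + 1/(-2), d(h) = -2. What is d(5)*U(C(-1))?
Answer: -46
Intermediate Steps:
C(l) = -15/2 + 4/l (C(l) = -7 + (4/l + 1/(-2)) = -7 + (4/l + 1*(-½)) = -7 + (4/l - ½) = -7 + (-½ + 4/l) = -15/2 + 4/l)
d(5)*U(C(-1)) = -(-4)*(-15/2 + 4/(-1)) = -(-4)*(-15/2 + 4*(-1)) = -(-4)*(-15/2 - 4) = -(-4)*(-23)/2 = -2*23 = -46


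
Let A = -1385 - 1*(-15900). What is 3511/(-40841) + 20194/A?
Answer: 773780989/592807115 ≈ 1.3053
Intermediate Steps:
A = 14515 (A = -1385 + 15900 = 14515)
3511/(-40841) + 20194/A = 3511/(-40841) + 20194/14515 = 3511*(-1/40841) + 20194*(1/14515) = -3511/40841 + 20194/14515 = 773780989/592807115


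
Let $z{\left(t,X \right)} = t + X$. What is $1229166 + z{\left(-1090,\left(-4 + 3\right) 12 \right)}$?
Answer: $1228064$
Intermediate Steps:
$z{\left(t,X \right)} = X + t$
$1229166 + z{\left(-1090,\left(-4 + 3\right) 12 \right)} = 1229166 - \left(1090 - \left(-4 + 3\right) 12\right) = 1229166 - 1102 = 1228064$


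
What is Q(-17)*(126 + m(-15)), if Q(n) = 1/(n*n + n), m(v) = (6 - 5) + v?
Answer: 7/17 ≈ 0.41176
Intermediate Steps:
m(v) = 1 + v
Q(n) = 1/(n + n**2) (Q(n) = 1/(n**2 + n) = 1/(n + n**2))
Q(-17)*(126 + m(-15)) = (1/((-17)*(1 - 17)))*(126 + (1 - 15)) = (-1/17/(-16))*(126 - 14) = -1/17*(-1/16)*112 = (1/272)*112 = 7/17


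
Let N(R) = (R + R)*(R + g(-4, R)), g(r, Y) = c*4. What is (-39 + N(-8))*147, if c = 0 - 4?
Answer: 50715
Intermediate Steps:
c = -4
g(r, Y) = -16 (g(r, Y) = -4*4 = -16)
N(R) = 2*R*(-16 + R) (N(R) = (R + R)*(R - 16) = (2*R)*(-16 + R) = 2*R*(-16 + R))
(-39 + N(-8))*147 = (-39 + 2*(-8)*(-16 - 8))*147 = (-39 + 2*(-8)*(-24))*147 = (-39 + 384)*147 = 345*147 = 50715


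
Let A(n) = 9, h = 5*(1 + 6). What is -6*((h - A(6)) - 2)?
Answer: -144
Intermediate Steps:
h = 35 (h = 5*7 = 35)
-6*((h - A(6)) - 2) = -6*((35 - 1*9) - 2) = -6*((35 - 9) - 2) = -6*(26 - 2) = -6*24 = -144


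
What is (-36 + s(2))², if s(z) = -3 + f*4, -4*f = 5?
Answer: 1936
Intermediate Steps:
f = -5/4 (f = -¼*5 = -5/4 ≈ -1.2500)
s(z) = -8 (s(z) = -3 - 5/4*4 = -3 - 5 = -8)
(-36 + s(2))² = (-36 - 8)² = (-44)² = 1936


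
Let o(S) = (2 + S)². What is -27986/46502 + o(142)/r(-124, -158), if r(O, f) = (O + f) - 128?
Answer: -243934933/4766455 ≈ -51.177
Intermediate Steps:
r(O, f) = -128 + O + f
-27986/46502 + o(142)/r(-124, -158) = -27986/46502 + (2 + 142)²/(-128 - 124 - 158) = -27986*1/46502 + 144²/(-410) = -13993/23251 + 20736*(-1/410) = -13993/23251 - 10368/205 = -243934933/4766455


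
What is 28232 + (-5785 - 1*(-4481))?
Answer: 26928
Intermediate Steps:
28232 + (-5785 - 1*(-4481)) = 28232 + (-5785 + 4481) = 28232 - 1304 = 26928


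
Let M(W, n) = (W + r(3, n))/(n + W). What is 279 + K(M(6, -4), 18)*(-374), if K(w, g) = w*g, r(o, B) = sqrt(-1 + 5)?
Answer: -26649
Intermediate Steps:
r(o, B) = 2 (r(o, B) = sqrt(4) = 2)
M(W, n) = (2 + W)/(W + n) (M(W, n) = (W + 2)/(n + W) = (2 + W)/(W + n))
K(w, g) = g*w
279 + K(M(6, -4), 18)*(-374) = 279 + (18*((2 + 6)/(6 - 4)))*(-374) = 279 + (18*(8/2))*(-374) = 279 + (18*((1/2)*8))*(-374) = 279 + (18*4)*(-374) = 279 + 72*(-374) = 279 - 26928 = -26649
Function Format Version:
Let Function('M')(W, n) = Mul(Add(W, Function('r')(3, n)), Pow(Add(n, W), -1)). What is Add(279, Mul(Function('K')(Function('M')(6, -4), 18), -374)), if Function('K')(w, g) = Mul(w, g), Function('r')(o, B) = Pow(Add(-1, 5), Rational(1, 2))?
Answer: -26649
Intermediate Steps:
Function('r')(o, B) = 2 (Function('r')(o, B) = Pow(4, Rational(1, 2)) = 2)
Function('M')(W, n) = Mul(Pow(Add(W, n), -1), Add(2, W)) (Function('M')(W, n) = Mul(Add(W, 2), Pow(Add(n, W), -1)) = Mul(Add(2, W), Pow(Add(W, n), -1)) = Mul(Pow(Add(W, n), -1), Add(2, W)))
Function('K')(w, g) = Mul(g, w)
Add(279, Mul(Function('K')(Function('M')(6, -4), 18), -374)) = Add(279, Mul(Mul(18, Mul(Pow(Add(6, -4), -1), Add(2, 6))), -374)) = Add(279, Mul(Mul(18, Mul(Pow(2, -1), 8)), -374)) = Add(279, Mul(Mul(18, Mul(Rational(1, 2), 8)), -374)) = Add(279, Mul(Mul(18, 4), -374)) = Add(279, Mul(72, -374)) = Add(279, -26928) = -26649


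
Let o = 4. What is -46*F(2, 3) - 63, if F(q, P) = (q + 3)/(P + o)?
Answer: -671/7 ≈ -95.857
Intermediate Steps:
F(q, P) = (3 + q)/(4 + P) (F(q, P) = (q + 3)/(P + 4) = (3 + q)/(4 + P))
-46*F(2, 3) - 63 = -46*(3 + 2)/(4 + 3) - 63 = -46*5/7 - 63 = -230/7 - 63 = -671/7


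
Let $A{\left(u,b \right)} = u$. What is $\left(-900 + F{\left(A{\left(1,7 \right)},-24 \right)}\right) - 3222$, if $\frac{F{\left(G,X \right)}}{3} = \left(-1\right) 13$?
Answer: $-4161$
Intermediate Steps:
$F{\left(G,X \right)} = -39$ ($F{\left(G,X \right)} = 3 \left(\left(-1\right) 13\right) = 3 \left(-13\right) = -39$)
$\left(-900 + F{\left(A{\left(1,7 \right)},-24 \right)}\right) - 3222 = \left(-900 - 39\right) - 3222 = -939 - 3222 = -4161$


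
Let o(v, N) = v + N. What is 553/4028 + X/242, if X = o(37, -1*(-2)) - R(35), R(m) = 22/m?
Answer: 5046757/17058580 ≈ 0.29585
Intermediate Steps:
o(v, N) = N + v
X = 1343/35 (X = (-1*(-2) + 37) - 22/35 = (2 + 37) - 22/35 = 39 - 1*22/35 = 39 - 22/35 = 1343/35 ≈ 38.371)
553/4028 + X/242 = 553/4028 + (1343/35)/242 = 553*(1/4028) + (1343/35)*(1/242) = 553/4028 + 1343/8470 = 5046757/17058580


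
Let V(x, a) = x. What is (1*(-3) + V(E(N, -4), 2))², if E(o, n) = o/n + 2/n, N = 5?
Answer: 361/16 ≈ 22.563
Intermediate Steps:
E(o, n) = 2/n + o/n
(1*(-3) + V(E(N, -4), 2))² = (1*(-3) + (2 + 5)/(-4))² = (-3 - ¼*7)² = (-3 - 7/4)² = (-19/4)² = 361/16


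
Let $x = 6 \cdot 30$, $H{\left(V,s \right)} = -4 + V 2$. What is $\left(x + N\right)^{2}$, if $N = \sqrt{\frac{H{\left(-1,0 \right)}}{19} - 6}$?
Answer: $\frac{615480}{19} + \frac{720 i \sqrt{570}}{19} \approx 32394.0 + 904.72 i$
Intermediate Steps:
$H{\left(V,s \right)} = -4 + 2 V$
$x = 180$
$N = \frac{2 i \sqrt{570}}{19}$ ($N = \sqrt{\frac{-4 + 2 \left(-1\right)}{19} - 6} = \sqrt{\left(-4 - 2\right) \frac{1}{19} - 6} = \sqrt{\left(-6\right) \frac{1}{19} - 6} = \sqrt{- \frac{6}{19} - 6} = \sqrt{- \frac{120}{19}} = \frac{2 i \sqrt{570}}{19} \approx 2.5131 i$)
$\left(x + N\right)^{2} = \left(180 + \frac{2 i \sqrt{570}}{19}\right)^{2}$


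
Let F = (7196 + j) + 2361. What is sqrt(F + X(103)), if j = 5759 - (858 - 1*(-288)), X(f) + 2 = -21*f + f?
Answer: 2*sqrt(3027) ≈ 110.04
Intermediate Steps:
X(f) = -2 - 20*f (X(f) = -2 + (-21*f + f) = -2 - 20*f)
j = 4613 (j = 5759 - (858 + 288) = 5759 - 1*1146 = 5759 - 1146 = 4613)
F = 14170 (F = (7196 + 4613) + 2361 = 11809 + 2361 = 14170)
sqrt(F + X(103)) = sqrt(14170 + (-2 - 20*103)) = sqrt(14170 + (-2 - 2060)) = sqrt(14170 - 2062) = sqrt(12108) = 2*sqrt(3027)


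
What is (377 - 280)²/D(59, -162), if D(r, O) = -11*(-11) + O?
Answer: -9409/41 ≈ -229.49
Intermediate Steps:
D(r, O) = 121 + O
(377 - 280)²/D(59, -162) = (377 - 280)²/(121 - 162) = 97²/(-41) = 9409*(-1/41) = -9409/41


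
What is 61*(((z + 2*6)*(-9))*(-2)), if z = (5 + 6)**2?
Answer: 146034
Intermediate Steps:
z = 121 (z = 11**2 = 121)
61*(((z + 2*6)*(-9))*(-2)) = 61*(((121 + 2*6)*(-9))*(-2)) = 61*(((121 + 12)*(-9))*(-2)) = 61*((133*(-9))*(-2)) = 61*(-1197*(-2)) = 61*2394 = 146034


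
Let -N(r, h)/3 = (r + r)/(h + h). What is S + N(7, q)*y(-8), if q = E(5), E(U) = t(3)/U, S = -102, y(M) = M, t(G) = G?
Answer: 178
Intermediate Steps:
E(U) = 3/U
q = ⅗ (q = 3/5 = 3*(⅕) = ⅗ ≈ 0.60000)
N(r, h) = -3*r/h (N(r, h) = -3*(r + r)/(h + h) = -3*2*r/(2*h) = -3*2*r*1/(2*h) = -3*r/h)
S + N(7, q)*y(-8) = -102 - 3*7/⅗*(-8) = -102 - 3*7*5/3*(-8) = -102 - 35*(-8) = -102 + 280 = 178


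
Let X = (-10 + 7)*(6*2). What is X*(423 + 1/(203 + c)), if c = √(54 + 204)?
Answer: -623609136/40951 + 36*√258/40951 ≈ -15228.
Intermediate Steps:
c = √258 ≈ 16.062
X = -36 (X = -3*12 = -36)
X*(423 + 1/(203 + c)) = -36*(423 + 1/(203 + √258)) = -15228 - 36/(203 + √258)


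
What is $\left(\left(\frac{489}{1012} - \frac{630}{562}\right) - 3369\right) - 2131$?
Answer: $- \frac{1564227371}{284372} \approx -5500.6$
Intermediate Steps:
$\left(\left(\frac{489}{1012} - \frac{630}{562}\right) - 3369\right) - 2131 = \left(\left(489 \cdot \frac{1}{1012} - \frac{315}{281}\right) - 3369\right) - 2131 = \left(\left(\frac{489}{1012} - \frac{315}{281}\right) - 3369\right) - 2131 = \left(- \frac{181371}{284372} - 3369\right) - 2131 = - \frac{958230639}{284372} - 2131 = - \frac{1564227371}{284372}$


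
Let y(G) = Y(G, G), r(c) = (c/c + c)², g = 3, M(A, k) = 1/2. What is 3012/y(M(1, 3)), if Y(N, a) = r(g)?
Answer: 753/4 ≈ 188.25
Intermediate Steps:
M(A, k) = ½
r(c) = (1 + c)²
Y(N, a) = 16 (Y(N, a) = (1 + 3)² = 4² = 16)
y(G) = 16
3012/y(M(1, 3)) = 3012/16 = 3012*(1/16) = 753/4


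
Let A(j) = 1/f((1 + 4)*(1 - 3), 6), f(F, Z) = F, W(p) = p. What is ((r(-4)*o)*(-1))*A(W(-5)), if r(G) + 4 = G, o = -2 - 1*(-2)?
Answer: 0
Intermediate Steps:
o = 0 (o = -2 + 2 = 0)
r(G) = -4 + G
A(j) = -⅒ (A(j) = 1/((1 + 4)*(1 - 3)) = 1/(5*(-2)) = 1/(-10) = -⅒)
((r(-4)*o)*(-1))*A(W(-5)) = (((-4 - 4)*0)*(-1))*(-⅒) = (-8*0*(-1))*(-⅒) = (0*(-1))*(-⅒) = 0*(-⅒) = 0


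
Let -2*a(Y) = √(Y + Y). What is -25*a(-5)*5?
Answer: 125*I*√10/2 ≈ 197.64*I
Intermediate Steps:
a(Y) = -√2*√Y/2 (a(Y) = -√(Y + Y)/2 = -√2*√Y/2)
-25*a(-5)*5 = -(-25)*√2*√(-5)/2*5 = -(-25)*√2*I*√5/2*5 = -(-25)*I*√10/2*5 = (25*I*√10/2)*5 = 125*I*√10/2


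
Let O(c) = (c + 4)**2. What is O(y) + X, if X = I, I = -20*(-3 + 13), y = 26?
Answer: 700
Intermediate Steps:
I = -200 (I = -20*10 = -200)
X = -200
O(c) = (4 + c)**2
O(y) + X = (4 + 26)**2 - 200 = 30**2 - 200 = 900 - 200 = 700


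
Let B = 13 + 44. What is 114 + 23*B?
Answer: 1425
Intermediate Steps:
B = 57
114 + 23*B = 114 + 23*57 = 114 + 1311 = 1425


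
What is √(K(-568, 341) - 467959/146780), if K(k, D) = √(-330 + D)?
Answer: √(-17171755505 + 5386092100*√11)/73390 ≈ 0.35841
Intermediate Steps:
√(K(-568, 341) - 467959/146780) = √(√(-330 + 341) - 467959/146780) = √(√11 - 467959*1/146780) = √(√11 - 467959/146780) = √(-467959/146780 + √11)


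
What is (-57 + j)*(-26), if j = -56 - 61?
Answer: 4524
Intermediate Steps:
j = -117
(-57 + j)*(-26) = (-57 - 117)*(-26) = -174*(-26) = 4524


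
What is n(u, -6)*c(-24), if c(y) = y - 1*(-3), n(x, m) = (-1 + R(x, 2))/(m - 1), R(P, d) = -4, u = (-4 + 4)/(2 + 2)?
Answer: -15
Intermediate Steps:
u = 0 (u = 0/4 = 0*(1/4) = 0)
n(x, m) = -5/(-1 + m) (n(x, m) = (-1 - 4)/(m - 1) = -5/(-1 + m))
c(y) = 3 + y (c(y) = y + 3 = 3 + y)
n(u, -6)*c(-24) = (-5/(-1 - 6))*(3 - 24) = -5/(-7)*(-21) = -5*(-1/7)*(-21) = (5/7)*(-21) = -15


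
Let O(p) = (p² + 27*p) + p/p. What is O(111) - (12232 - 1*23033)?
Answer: 26120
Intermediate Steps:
O(p) = 1 + p² + 27*p (O(p) = (p² + 27*p) + 1 = 1 + p² + 27*p)
O(111) - (12232 - 1*23033) = (1 + 111² + 27*111) - (12232 - 1*23033) = (1 + 12321 + 2997) - (12232 - 23033) = 15319 - 1*(-10801) = 15319 + 10801 = 26120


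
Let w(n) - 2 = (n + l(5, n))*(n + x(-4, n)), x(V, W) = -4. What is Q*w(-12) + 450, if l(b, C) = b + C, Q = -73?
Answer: -21888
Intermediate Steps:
l(b, C) = C + b
w(n) = 2 + (-4 + n)*(5 + 2*n) (w(n) = 2 + (n + (n + 5))*(n - 4) = 2 + (n + (5 + n))*(-4 + n) = 2 + (5 + 2*n)*(-4 + n) = 2 + (-4 + n)*(5 + 2*n))
Q*w(-12) + 450 = -73*(-18 - 3*(-12) + 2*(-12)²) + 450 = -73*(-18 + 36 + 2*144) + 450 = -73*(-18 + 36 + 288) + 450 = -73*306 + 450 = -22338 + 450 = -21888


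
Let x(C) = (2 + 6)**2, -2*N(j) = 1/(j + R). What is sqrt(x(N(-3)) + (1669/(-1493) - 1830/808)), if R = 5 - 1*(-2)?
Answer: sqrt(5513389721141)/301586 ≈ 7.7857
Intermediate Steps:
R = 7 (R = 5 + 2 = 7)
N(j) = -1/(2*(7 + j)) (N(j) = -1/(2*(j + 7)) = -1/(2*(7 + j)))
x(C) = 64 (x(C) = 8**2 = 64)
sqrt(x(N(-3)) + (1669/(-1493) - 1830/808)) = sqrt(64 + (1669/(-1493) - 1830/808)) = sqrt(64 + (1669*(-1/1493) - 1830*1/808)) = sqrt(64 + (-1669/1493 - 915/404)) = sqrt(64 - 2040371/603172) = sqrt(36562637/603172) = sqrt(5513389721141)/301586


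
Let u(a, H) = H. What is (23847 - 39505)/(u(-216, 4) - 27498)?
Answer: 7829/13747 ≈ 0.56951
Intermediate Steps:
(23847 - 39505)/(u(-216, 4) - 27498) = (23847 - 39505)/(4 - 27498) = -15658/(-27494) = -15658*(-1/27494) = 7829/13747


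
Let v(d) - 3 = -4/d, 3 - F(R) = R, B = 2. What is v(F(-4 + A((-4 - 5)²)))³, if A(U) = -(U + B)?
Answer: 2352637/91125 ≈ 25.818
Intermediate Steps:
A(U) = -2 - U (A(U) = -(U + 2) = -(2 + U) = -2 - U)
F(R) = 3 - R
v(d) = 3 - 4/d
v(F(-4 + A((-4 - 5)²)))³ = (3 - 4/(3 - (-4 + (-2 - (-4 - 5)²))))³ = (3 - 4/(3 - (-4 + (-2 - 1*(-9)²))))³ = (3 - 4/(3 - (-4 + (-2 - 1*81))))³ = (3 - 4/(3 - (-4 + (-2 - 81))))³ = (3 - 4/(3 - (-4 - 83)))³ = (3 - 4/(3 - 1*(-87)))³ = (3 - 4/(3 + 87))³ = (3 - 4/90)³ = (3 - 4*1/90)³ = (3 - 2/45)³ = (133/45)³ = 2352637/91125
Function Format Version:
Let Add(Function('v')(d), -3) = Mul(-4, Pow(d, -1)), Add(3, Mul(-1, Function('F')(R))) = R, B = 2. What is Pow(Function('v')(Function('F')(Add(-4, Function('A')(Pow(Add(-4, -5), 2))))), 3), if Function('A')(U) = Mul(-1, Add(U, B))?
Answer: Rational(2352637, 91125) ≈ 25.818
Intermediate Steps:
Function('A')(U) = Add(-2, Mul(-1, U)) (Function('A')(U) = Mul(-1, Add(U, 2)) = Mul(-1, Add(2, U)) = Add(-2, Mul(-1, U)))
Function('F')(R) = Add(3, Mul(-1, R))
Function('v')(d) = Add(3, Mul(-4, Pow(d, -1)))
Pow(Function('v')(Function('F')(Add(-4, Function('A')(Pow(Add(-4, -5), 2))))), 3) = Pow(Add(3, Mul(-4, Pow(Add(3, Mul(-1, Add(-4, Add(-2, Mul(-1, Pow(Add(-4, -5), 2)))))), -1))), 3) = Pow(Add(3, Mul(-4, Pow(Add(3, Mul(-1, Add(-4, Add(-2, Mul(-1, Pow(-9, 2)))))), -1))), 3) = Pow(Add(3, Mul(-4, Pow(Add(3, Mul(-1, Add(-4, Add(-2, Mul(-1, 81))))), -1))), 3) = Pow(Add(3, Mul(-4, Pow(Add(3, Mul(-1, Add(-4, Add(-2, -81)))), -1))), 3) = Pow(Add(3, Mul(-4, Pow(Add(3, Mul(-1, Add(-4, -83))), -1))), 3) = Pow(Add(3, Mul(-4, Pow(Add(3, Mul(-1, -87)), -1))), 3) = Pow(Add(3, Mul(-4, Pow(Add(3, 87), -1))), 3) = Pow(Add(3, Mul(-4, Pow(90, -1))), 3) = Pow(Add(3, Mul(-4, Rational(1, 90))), 3) = Pow(Add(3, Rational(-2, 45)), 3) = Pow(Rational(133, 45), 3) = Rational(2352637, 91125)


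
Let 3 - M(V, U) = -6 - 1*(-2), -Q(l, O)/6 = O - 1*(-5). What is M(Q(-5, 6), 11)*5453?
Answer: 38171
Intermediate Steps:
Q(l, O) = -30 - 6*O (Q(l, O) = -6*(O - 1*(-5)) = -6*(O + 5) = -6*(5 + O) = -30 - 6*O)
M(V, U) = 7 (M(V, U) = 3 - (-6 - 1*(-2)) = 3 - (-6 + 2) = 3 - 1*(-4) = 3 + 4 = 7)
M(Q(-5, 6), 11)*5453 = 7*5453 = 38171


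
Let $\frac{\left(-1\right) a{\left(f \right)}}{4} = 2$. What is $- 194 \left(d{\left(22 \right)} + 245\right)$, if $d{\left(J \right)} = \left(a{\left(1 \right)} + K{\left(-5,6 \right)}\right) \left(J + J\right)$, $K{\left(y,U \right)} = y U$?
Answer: $276838$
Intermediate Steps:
$K{\left(y,U \right)} = U y$
$a{\left(f \right)} = -8$ ($a{\left(f \right)} = \left(-4\right) 2 = -8$)
$d{\left(J \right)} = - 76 J$ ($d{\left(J \right)} = \left(-8 + 6 \left(-5\right)\right) \left(J + J\right) = \left(-8 - 30\right) 2 J = - 38 \cdot 2 J = - 76 J$)
$- 194 \left(d{\left(22 \right)} + 245\right) = - 194 \left(\left(-76\right) 22 + 245\right) = - 194 \left(-1672 + 245\right) = \left(-194\right) \left(-1427\right) = 276838$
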